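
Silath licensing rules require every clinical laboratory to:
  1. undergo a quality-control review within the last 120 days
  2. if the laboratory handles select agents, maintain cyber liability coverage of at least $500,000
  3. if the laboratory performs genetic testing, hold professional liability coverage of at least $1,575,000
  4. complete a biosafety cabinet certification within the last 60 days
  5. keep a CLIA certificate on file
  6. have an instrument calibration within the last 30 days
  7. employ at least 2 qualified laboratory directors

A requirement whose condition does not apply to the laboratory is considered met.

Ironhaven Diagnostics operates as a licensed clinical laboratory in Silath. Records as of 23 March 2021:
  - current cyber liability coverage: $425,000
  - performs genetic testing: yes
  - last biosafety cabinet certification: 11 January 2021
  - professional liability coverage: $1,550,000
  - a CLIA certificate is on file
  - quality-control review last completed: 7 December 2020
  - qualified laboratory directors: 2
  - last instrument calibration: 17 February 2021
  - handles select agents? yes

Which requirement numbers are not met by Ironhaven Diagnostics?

1. quality-control review 106 days ago vs limit 120 → met
2. condition 'handles select agents' holds; cyber liability coverage $425,000 < $500,000 → not met
3. condition 'performs genetic testing' holds; professional liability coverage $1,550,000 < $1,575,000 → not met
4. biosafety cabinet certification 71 days ago vs limit 60 → not met
5. CLIA certificate present → met
6. instrument calibration 34 days ago vs limit 30 → not met
7. qualified laboratory directors 2 ≥ 2 → met
Not met: 2, 3, 4, 6

2, 3, 4, 6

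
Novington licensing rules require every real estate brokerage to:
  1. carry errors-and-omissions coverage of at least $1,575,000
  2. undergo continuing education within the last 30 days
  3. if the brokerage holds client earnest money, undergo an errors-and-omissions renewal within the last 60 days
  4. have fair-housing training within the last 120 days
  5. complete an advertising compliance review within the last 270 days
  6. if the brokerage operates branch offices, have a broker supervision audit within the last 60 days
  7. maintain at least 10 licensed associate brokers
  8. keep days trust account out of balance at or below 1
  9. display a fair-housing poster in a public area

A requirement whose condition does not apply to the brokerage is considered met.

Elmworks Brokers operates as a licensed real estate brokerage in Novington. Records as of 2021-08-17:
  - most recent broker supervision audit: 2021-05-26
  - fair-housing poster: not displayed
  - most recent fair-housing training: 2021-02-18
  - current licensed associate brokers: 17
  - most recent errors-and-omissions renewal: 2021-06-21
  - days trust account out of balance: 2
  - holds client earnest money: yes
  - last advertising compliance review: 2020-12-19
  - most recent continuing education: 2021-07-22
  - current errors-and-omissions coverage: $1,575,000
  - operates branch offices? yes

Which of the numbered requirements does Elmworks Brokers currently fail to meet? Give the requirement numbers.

4, 6, 8, 9

1. errors-and-omissions coverage $1,575,000 ≥ $1,575,000 → met
2. continuing education 26 days ago vs limit 30 → met
3. condition 'holds client earnest money' holds; errors-and-omissions renewal 57 days ago vs limit 60 → met
4. fair-housing training 180 days ago vs limit 120 → not met
5. advertising compliance review 241 days ago vs limit 270 → met
6. condition 'operates branch offices' holds; broker supervision audit 83 days ago vs limit 60 → not met
7. licensed associate brokers 17 ≥ 10 → met
8. days trust account out of balance 2 > 1 → not met
9. fair-housing poster absent → not met
Not met: 4, 6, 8, 9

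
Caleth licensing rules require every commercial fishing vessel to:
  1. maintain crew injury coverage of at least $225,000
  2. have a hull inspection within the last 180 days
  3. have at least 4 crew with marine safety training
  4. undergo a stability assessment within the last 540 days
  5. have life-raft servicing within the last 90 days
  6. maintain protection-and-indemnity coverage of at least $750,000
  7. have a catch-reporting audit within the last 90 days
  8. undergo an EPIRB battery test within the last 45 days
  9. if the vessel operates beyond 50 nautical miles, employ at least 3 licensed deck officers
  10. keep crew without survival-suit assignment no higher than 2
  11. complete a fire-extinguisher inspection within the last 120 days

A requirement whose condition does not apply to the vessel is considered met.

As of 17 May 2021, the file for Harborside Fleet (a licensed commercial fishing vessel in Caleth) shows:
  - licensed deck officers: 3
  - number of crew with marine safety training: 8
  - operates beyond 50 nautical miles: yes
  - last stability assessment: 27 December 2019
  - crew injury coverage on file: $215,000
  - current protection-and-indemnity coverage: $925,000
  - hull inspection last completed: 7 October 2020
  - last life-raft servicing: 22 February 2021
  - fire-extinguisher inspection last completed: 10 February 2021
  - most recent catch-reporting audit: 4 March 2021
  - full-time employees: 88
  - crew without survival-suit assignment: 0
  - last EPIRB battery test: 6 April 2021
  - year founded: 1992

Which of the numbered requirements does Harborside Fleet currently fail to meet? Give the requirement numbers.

1. crew injury coverage $215,000 < $225,000 → not met
2. hull inspection 222 days ago vs limit 180 → not met
3. crew with marine safety training 8 ≥ 4 → met
4. stability assessment 507 days ago vs limit 540 → met
5. life-raft servicing 84 days ago vs limit 90 → met
6. protection-and-indemnity coverage $925,000 ≥ $750,000 → met
7. catch-reporting audit 74 days ago vs limit 90 → met
8. EPIRB battery test 41 days ago vs limit 45 → met
9. condition 'operates beyond 50 nautical miles' holds; licensed deck officers 3 ≥ 3 → met
10. crew without survival-suit assignment 0 ≤ 2 → met
11. fire-extinguisher inspection 96 days ago vs limit 120 → met
Not met: 1, 2

1, 2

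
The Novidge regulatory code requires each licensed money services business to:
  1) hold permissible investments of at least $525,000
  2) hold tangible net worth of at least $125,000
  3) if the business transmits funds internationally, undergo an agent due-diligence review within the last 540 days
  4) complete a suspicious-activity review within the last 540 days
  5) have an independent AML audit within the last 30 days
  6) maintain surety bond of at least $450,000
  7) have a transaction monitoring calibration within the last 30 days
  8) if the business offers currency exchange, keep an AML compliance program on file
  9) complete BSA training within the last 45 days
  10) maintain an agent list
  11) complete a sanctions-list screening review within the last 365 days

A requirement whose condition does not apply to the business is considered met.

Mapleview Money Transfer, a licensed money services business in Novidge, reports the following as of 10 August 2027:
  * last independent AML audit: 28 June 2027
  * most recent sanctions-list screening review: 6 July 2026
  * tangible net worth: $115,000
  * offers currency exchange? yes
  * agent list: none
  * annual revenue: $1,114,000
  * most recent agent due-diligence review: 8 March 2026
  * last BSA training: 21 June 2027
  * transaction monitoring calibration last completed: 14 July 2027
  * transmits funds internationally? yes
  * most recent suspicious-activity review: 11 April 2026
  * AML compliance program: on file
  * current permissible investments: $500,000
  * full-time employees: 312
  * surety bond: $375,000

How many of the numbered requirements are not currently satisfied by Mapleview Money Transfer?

1. permissible investments $500,000 < $525,000 → not met
2. tangible net worth $115,000 < $125,000 → not met
3. condition 'transmits funds internationally' holds; agent due-diligence review 520 days ago vs limit 540 → met
4. suspicious-activity review 486 days ago vs limit 540 → met
5. independent AML audit 43 days ago vs limit 30 → not met
6. surety bond $375,000 < $450,000 → not met
7. transaction monitoring calibration 27 days ago vs limit 30 → met
8. condition 'offers currency exchange' holds; AML compliance program present → met
9. BSA training 50 days ago vs limit 45 → not met
10. agent list absent → not met
11. sanctions-list screening review 400 days ago vs limit 365 → not met
Not met: 7 of 11

7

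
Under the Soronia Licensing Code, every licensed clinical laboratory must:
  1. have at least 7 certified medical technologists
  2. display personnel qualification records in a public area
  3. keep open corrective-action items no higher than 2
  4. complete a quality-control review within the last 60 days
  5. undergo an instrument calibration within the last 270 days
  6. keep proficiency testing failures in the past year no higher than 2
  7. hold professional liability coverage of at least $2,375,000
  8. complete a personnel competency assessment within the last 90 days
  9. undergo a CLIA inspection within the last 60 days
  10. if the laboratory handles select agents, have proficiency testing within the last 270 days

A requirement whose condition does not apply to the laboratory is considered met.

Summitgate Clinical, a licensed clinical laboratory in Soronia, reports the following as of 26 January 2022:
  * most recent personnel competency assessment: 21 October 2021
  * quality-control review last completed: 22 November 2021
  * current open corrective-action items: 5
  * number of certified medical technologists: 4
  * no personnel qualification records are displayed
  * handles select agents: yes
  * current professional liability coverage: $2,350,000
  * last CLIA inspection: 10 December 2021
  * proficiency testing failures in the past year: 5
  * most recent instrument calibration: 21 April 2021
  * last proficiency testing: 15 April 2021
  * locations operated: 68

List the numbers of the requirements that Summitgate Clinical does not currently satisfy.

1, 2, 3, 4, 5, 6, 7, 8, 10

1. certified medical technologists 4 < 7 → not met
2. personnel qualification records absent → not met
3. open corrective-action items 5 > 2 → not met
4. quality-control review 65 days ago vs limit 60 → not met
5. instrument calibration 280 days ago vs limit 270 → not met
6. proficiency testing failures in the past year 5 > 2 → not met
7. professional liability coverage $2,350,000 < $2,375,000 → not met
8. personnel competency assessment 97 days ago vs limit 90 → not met
9. CLIA inspection 47 days ago vs limit 60 → met
10. condition 'handles select agents' holds; proficiency testing 286 days ago vs limit 270 → not met
Not met: 1, 2, 3, 4, 5, 6, 7, 8, 10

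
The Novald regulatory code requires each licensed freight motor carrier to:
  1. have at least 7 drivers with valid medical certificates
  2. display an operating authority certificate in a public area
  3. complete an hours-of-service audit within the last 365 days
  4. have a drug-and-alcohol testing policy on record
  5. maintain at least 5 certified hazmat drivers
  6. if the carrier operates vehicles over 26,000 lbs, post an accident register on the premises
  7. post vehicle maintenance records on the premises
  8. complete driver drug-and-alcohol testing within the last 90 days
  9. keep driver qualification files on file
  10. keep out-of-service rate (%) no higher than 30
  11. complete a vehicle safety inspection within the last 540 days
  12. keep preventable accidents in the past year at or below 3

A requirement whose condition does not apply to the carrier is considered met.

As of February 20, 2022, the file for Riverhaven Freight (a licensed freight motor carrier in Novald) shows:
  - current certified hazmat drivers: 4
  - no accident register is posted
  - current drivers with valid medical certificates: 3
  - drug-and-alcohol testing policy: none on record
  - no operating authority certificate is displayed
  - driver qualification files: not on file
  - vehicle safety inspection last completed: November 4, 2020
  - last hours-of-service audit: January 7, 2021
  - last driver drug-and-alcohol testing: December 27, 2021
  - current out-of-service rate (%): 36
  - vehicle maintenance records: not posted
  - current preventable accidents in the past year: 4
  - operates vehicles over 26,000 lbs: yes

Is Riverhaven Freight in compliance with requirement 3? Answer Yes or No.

3. hours-of-service audit 409 days ago vs limit 365 → not met

No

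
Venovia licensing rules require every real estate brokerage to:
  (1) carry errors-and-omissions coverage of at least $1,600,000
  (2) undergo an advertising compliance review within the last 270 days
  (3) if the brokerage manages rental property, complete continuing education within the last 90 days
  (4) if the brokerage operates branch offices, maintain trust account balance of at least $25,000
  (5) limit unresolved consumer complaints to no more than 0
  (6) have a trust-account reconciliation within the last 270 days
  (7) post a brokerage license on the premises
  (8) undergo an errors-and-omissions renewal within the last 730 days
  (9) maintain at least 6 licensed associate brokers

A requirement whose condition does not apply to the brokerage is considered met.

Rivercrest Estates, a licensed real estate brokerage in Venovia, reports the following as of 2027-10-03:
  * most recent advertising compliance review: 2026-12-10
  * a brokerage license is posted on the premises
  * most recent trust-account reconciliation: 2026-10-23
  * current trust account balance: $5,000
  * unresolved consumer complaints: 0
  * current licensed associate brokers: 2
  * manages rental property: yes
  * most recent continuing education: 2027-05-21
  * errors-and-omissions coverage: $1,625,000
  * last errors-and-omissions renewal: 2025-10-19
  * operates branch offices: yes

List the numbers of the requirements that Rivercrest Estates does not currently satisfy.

1. errors-and-omissions coverage $1,625,000 ≥ $1,600,000 → met
2. advertising compliance review 297 days ago vs limit 270 → not met
3. condition 'manages rental property' holds; continuing education 135 days ago vs limit 90 → not met
4. condition 'operates branch offices' holds; trust account balance $5,000 < $25,000 → not met
5. unresolved consumer complaints 0 ≤ 0 → met
6. trust-account reconciliation 345 days ago vs limit 270 → not met
7. brokerage license present → met
8. errors-and-omissions renewal 714 days ago vs limit 730 → met
9. licensed associate brokers 2 < 6 → not met
Not met: 2, 3, 4, 6, 9

2, 3, 4, 6, 9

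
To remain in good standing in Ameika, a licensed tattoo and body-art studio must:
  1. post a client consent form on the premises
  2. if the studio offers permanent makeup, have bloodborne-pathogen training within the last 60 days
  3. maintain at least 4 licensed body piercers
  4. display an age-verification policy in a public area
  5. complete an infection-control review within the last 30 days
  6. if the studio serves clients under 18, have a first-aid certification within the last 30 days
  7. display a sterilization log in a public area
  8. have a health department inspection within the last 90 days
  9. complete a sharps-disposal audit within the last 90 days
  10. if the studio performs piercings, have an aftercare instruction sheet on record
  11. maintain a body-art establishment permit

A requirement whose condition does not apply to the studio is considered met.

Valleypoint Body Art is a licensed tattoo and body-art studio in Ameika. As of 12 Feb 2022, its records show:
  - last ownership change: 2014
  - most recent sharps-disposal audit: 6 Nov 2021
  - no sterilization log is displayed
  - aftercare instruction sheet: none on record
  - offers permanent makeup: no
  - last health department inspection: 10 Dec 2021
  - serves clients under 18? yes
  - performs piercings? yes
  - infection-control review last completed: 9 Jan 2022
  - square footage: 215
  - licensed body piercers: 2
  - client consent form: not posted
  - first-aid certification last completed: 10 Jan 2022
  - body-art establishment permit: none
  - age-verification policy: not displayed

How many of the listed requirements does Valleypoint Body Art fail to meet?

1. client consent form absent → not met
2. condition 'offers permanent makeup' does not hold → requirement n/a → met
3. licensed body piercers 2 < 4 → not met
4. age-verification policy absent → not met
5. infection-control review 34 days ago vs limit 30 → not met
6. condition 'serves clients under 18' holds; first-aid certification 33 days ago vs limit 30 → not met
7. sterilization log absent → not met
8. health department inspection 64 days ago vs limit 90 → met
9. sharps-disposal audit 98 days ago vs limit 90 → not met
10. condition 'performs piercings' holds; aftercare instruction sheet absent → not met
11. body-art establishment permit absent → not met
Not met: 9 of 11

9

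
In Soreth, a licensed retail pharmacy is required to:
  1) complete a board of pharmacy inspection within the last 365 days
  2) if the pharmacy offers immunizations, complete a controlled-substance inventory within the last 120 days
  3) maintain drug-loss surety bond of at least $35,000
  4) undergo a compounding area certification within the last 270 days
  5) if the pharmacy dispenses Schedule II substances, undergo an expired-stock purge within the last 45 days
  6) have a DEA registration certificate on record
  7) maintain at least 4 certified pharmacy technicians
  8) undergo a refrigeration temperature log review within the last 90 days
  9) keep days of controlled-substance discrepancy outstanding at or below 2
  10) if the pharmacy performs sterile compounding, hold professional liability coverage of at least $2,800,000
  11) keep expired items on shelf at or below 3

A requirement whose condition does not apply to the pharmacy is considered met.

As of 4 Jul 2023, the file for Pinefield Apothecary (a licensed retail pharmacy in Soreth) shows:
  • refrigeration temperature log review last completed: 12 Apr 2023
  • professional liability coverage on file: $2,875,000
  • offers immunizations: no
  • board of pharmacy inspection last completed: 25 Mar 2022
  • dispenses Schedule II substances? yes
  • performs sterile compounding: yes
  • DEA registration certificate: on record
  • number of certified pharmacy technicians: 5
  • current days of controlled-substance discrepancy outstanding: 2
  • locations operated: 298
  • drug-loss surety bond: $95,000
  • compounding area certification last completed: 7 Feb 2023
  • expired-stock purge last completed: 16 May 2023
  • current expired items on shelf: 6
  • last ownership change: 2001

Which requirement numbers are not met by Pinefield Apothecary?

1, 5, 11

1. board of pharmacy inspection 466 days ago vs limit 365 → not met
2. condition 'offers immunizations' does not hold → requirement n/a → met
3. drug-loss surety bond $95,000 ≥ $35,000 → met
4. compounding area certification 147 days ago vs limit 270 → met
5. condition 'dispenses Schedule II substances' holds; expired-stock purge 49 days ago vs limit 45 → not met
6. DEA registration certificate present → met
7. certified pharmacy technicians 5 ≥ 4 → met
8. refrigeration temperature log review 83 days ago vs limit 90 → met
9. days of controlled-substance discrepancy outstanding 2 ≤ 2 → met
10. condition 'performs sterile compounding' holds; professional liability coverage $2,875,000 ≥ $2,800,000 → met
11. expired items on shelf 6 > 3 → not met
Not met: 1, 5, 11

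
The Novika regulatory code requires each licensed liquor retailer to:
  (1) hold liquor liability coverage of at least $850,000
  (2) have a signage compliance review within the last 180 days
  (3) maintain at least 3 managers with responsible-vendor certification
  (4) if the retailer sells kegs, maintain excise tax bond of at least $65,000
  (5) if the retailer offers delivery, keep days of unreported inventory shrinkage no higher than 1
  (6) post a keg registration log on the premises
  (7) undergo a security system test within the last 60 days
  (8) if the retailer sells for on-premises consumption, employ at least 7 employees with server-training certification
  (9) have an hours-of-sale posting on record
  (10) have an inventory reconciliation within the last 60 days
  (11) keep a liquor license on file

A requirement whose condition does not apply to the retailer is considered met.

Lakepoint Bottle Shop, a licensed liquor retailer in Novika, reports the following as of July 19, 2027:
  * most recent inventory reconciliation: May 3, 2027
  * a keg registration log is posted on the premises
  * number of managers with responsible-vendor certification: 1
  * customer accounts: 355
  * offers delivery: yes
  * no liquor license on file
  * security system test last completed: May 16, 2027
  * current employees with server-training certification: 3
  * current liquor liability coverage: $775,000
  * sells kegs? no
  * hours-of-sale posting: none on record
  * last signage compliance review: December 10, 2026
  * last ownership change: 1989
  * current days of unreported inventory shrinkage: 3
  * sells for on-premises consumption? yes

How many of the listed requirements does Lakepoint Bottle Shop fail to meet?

1. liquor liability coverage $775,000 < $850,000 → not met
2. signage compliance review 221 days ago vs limit 180 → not met
3. managers with responsible-vendor certification 1 < 3 → not met
4. condition 'sells kegs' does not hold → requirement n/a → met
5. condition 'offers delivery' holds; days of unreported inventory shrinkage 3 > 1 → not met
6. keg registration log present → met
7. security system test 64 days ago vs limit 60 → not met
8. condition 'sells for on-premises consumption' holds; employees with server-training certification 3 < 7 → not met
9. hours-of-sale posting absent → not met
10. inventory reconciliation 77 days ago vs limit 60 → not met
11. liquor license absent → not met
Not met: 9 of 11

9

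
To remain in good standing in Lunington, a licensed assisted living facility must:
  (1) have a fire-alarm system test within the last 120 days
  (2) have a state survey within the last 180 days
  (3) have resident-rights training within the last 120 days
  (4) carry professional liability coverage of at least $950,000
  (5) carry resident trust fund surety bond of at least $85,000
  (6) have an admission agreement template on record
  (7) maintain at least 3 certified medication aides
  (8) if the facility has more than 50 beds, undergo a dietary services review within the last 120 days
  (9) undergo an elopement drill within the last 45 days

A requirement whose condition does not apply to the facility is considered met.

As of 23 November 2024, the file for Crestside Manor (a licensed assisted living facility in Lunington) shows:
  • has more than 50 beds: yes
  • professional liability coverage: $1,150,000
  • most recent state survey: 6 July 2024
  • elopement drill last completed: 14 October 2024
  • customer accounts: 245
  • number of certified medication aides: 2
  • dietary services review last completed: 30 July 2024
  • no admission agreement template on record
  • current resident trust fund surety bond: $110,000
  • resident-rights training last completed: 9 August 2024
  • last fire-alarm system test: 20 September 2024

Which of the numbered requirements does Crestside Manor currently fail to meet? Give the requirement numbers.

6, 7

1. fire-alarm system test 64 days ago vs limit 120 → met
2. state survey 140 days ago vs limit 180 → met
3. resident-rights training 106 days ago vs limit 120 → met
4. professional liability coverage $1,150,000 ≥ $950,000 → met
5. resident trust fund surety bond $110,000 ≥ $85,000 → met
6. admission agreement template absent → not met
7. certified medication aides 2 < 3 → not met
8. condition 'has more than 50 beds' holds; dietary services review 116 days ago vs limit 120 → met
9. elopement drill 40 days ago vs limit 45 → met
Not met: 6, 7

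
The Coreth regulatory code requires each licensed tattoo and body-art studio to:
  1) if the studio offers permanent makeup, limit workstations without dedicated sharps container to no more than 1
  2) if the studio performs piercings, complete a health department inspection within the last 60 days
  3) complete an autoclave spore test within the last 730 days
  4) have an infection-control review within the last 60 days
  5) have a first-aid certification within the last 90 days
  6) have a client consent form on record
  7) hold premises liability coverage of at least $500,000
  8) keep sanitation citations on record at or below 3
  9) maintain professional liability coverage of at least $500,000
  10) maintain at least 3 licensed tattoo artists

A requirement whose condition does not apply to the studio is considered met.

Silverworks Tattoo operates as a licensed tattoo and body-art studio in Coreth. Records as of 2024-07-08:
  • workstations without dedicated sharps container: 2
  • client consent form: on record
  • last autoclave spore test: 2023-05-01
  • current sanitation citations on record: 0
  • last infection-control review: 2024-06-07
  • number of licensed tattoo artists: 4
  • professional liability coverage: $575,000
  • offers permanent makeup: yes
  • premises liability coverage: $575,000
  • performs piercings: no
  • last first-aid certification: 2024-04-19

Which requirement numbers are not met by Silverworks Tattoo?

1. condition 'offers permanent makeup' holds; workstations without dedicated sharps container 2 > 1 → not met
2. condition 'performs piercings' does not hold → requirement n/a → met
3. autoclave spore test 434 days ago vs limit 730 → met
4. infection-control review 31 days ago vs limit 60 → met
5. first-aid certification 80 days ago vs limit 90 → met
6. client consent form present → met
7. premises liability coverage $575,000 ≥ $500,000 → met
8. sanitation citations on record 0 ≤ 3 → met
9. professional liability coverage $575,000 ≥ $500,000 → met
10. licensed tattoo artists 4 ≥ 3 → met
Not met: 1

1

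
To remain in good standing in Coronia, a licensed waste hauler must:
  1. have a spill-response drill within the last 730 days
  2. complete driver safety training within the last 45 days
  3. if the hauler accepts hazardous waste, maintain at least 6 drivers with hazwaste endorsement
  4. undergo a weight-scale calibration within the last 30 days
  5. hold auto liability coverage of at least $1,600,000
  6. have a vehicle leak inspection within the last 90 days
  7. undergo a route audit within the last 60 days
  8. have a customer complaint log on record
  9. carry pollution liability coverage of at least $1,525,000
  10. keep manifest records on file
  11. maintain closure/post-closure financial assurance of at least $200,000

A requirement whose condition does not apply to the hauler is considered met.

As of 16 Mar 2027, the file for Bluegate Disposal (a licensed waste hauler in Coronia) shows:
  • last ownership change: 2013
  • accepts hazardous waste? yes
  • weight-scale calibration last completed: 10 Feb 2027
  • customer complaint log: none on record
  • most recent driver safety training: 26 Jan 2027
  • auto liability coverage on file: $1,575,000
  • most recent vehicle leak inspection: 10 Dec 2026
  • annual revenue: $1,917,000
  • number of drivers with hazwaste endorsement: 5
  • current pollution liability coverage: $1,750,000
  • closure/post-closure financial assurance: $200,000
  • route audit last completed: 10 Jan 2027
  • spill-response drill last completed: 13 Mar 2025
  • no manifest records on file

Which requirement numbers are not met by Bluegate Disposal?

1. spill-response drill 733 days ago vs limit 730 → not met
2. driver safety training 49 days ago vs limit 45 → not met
3. condition 'accepts hazardous waste' holds; drivers with hazwaste endorsement 5 < 6 → not met
4. weight-scale calibration 34 days ago vs limit 30 → not met
5. auto liability coverage $1,575,000 < $1,600,000 → not met
6. vehicle leak inspection 96 days ago vs limit 90 → not met
7. route audit 65 days ago vs limit 60 → not met
8. customer complaint log absent → not met
9. pollution liability coverage $1,750,000 ≥ $1,525,000 → met
10. manifest records absent → not met
11. closure/post-closure financial assurance $200,000 ≥ $200,000 → met
Not met: 1, 2, 3, 4, 5, 6, 7, 8, 10

1, 2, 3, 4, 5, 6, 7, 8, 10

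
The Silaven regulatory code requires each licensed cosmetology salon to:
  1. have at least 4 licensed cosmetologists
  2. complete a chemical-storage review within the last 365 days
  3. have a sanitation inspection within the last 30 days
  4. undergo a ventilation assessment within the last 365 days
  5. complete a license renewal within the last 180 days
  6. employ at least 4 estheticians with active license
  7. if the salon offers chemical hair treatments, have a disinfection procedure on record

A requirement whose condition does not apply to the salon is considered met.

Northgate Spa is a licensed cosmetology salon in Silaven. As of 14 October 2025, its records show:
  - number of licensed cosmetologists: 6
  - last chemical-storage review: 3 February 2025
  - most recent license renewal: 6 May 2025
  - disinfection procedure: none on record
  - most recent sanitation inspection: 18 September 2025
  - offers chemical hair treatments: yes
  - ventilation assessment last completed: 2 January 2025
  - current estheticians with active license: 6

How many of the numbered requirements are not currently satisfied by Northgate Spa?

1. licensed cosmetologists 6 ≥ 4 → met
2. chemical-storage review 253 days ago vs limit 365 → met
3. sanitation inspection 26 days ago vs limit 30 → met
4. ventilation assessment 285 days ago vs limit 365 → met
5. license renewal 161 days ago vs limit 180 → met
6. estheticians with active license 6 ≥ 4 → met
7. condition 'offers chemical hair treatments' holds; disinfection procedure absent → not met
Not met: 1 of 7

1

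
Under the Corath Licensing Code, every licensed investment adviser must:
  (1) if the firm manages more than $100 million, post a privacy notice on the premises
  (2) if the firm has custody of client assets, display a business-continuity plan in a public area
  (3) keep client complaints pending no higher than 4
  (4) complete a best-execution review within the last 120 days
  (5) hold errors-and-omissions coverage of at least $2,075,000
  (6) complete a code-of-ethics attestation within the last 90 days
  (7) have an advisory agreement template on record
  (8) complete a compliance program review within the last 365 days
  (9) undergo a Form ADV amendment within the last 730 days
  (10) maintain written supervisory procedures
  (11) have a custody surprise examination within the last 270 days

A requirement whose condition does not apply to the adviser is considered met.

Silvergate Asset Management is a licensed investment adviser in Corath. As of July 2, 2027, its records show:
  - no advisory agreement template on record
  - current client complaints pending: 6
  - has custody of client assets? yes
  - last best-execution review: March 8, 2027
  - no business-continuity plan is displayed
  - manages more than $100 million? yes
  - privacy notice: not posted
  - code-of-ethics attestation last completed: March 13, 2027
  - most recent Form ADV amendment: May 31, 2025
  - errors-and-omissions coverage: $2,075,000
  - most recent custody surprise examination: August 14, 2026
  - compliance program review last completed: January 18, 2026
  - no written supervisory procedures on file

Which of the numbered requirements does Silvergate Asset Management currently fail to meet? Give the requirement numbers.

1. condition 'manages more than $100 million' holds; privacy notice absent → not met
2. condition 'has custody of client assets' holds; business-continuity plan absent → not met
3. client complaints pending 6 > 4 → not met
4. best-execution review 116 days ago vs limit 120 → met
5. errors-and-omissions coverage $2,075,000 ≥ $2,075,000 → met
6. code-of-ethics attestation 111 days ago vs limit 90 → not met
7. advisory agreement template absent → not met
8. compliance program review 530 days ago vs limit 365 → not met
9. Form ADV amendment 762 days ago vs limit 730 → not met
10. written supervisory procedures absent → not met
11. custody surprise examination 322 days ago vs limit 270 → not met
Not met: 1, 2, 3, 6, 7, 8, 9, 10, 11

1, 2, 3, 6, 7, 8, 9, 10, 11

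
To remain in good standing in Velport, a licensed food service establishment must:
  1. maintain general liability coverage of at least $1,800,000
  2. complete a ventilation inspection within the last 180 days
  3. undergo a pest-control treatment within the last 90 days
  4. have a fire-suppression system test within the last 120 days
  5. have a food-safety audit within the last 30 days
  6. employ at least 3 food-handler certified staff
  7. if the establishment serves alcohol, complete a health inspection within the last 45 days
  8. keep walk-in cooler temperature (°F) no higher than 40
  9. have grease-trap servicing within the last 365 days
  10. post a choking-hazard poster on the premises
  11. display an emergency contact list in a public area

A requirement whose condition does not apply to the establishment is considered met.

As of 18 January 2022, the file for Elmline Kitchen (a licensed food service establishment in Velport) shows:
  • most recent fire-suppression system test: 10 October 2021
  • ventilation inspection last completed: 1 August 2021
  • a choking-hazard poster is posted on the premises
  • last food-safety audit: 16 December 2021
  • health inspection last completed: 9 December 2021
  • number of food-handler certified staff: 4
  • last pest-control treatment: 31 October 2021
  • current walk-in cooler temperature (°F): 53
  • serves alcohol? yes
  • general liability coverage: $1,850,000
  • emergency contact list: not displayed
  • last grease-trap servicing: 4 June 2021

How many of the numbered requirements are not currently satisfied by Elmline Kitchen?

1. general liability coverage $1,850,000 ≥ $1,800,000 → met
2. ventilation inspection 170 days ago vs limit 180 → met
3. pest-control treatment 79 days ago vs limit 90 → met
4. fire-suppression system test 100 days ago vs limit 120 → met
5. food-safety audit 33 days ago vs limit 30 → not met
6. food-handler certified staff 4 ≥ 3 → met
7. condition 'serves alcohol' holds; health inspection 40 days ago vs limit 45 → met
8. walk-in cooler temperature (°F) 53 > 40 → not met
9. grease-trap servicing 228 days ago vs limit 365 → met
10. choking-hazard poster present → met
11. emergency contact list absent → not met
Not met: 3 of 11

3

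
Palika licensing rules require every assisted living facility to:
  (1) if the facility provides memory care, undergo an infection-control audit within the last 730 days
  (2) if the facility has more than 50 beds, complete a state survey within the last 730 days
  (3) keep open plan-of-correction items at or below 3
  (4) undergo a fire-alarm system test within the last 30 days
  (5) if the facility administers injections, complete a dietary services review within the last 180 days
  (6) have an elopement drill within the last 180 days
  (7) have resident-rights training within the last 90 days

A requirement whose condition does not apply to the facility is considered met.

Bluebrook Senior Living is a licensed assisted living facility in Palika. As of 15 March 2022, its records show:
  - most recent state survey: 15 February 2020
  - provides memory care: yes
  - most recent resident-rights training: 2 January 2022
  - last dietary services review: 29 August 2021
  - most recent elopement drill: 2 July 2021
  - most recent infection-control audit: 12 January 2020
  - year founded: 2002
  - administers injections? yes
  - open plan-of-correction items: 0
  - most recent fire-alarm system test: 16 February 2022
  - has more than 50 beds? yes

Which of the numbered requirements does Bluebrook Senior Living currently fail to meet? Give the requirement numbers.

1, 2, 5, 6

1. condition 'provides memory care' holds; infection-control audit 793 days ago vs limit 730 → not met
2. condition 'has more than 50 beds' holds; state survey 759 days ago vs limit 730 → not met
3. open plan-of-correction items 0 ≤ 3 → met
4. fire-alarm system test 27 days ago vs limit 30 → met
5. condition 'administers injections' holds; dietary services review 198 days ago vs limit 180 → not met
6. elopement drill 256 days ago vs limit 180 → not met
7. resident-rights training 72 days ago vs limit 90 → met
Not met: 1, 2, 5, 6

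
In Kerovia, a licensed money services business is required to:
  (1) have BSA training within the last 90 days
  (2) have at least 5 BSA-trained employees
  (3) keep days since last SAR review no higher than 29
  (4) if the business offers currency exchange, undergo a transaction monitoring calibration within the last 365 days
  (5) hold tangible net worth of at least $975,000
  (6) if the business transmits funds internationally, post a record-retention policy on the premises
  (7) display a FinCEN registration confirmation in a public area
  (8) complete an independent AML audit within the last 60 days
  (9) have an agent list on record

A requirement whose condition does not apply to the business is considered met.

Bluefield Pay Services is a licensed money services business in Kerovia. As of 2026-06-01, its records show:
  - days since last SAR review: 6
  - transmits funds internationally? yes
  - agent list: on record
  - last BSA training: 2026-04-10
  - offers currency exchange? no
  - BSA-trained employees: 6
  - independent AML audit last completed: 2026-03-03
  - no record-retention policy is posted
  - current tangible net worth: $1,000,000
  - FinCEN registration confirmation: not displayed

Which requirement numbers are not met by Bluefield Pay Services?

6, 7, 8

1. BSA training 52 days ago vs limit 90 → met
2. BSA-trained employees 6 ≥ 5 → met
3. days since last SAR review 6 ≤ 29 → met
4. condition 'offers currency exchange' does not hold → requirement n/a → met
5. tangible net worth $1,000,000 ≥ $975,000 → met
6. condition 'transmits funds internationally' holds; record-retention policy absent → not met
7. FinCEN registration confirmation absent → not met
8. independent AML audit 90 days ago vs limit 60 → not met
9. agent list present → met
Not met: 6, 7, 8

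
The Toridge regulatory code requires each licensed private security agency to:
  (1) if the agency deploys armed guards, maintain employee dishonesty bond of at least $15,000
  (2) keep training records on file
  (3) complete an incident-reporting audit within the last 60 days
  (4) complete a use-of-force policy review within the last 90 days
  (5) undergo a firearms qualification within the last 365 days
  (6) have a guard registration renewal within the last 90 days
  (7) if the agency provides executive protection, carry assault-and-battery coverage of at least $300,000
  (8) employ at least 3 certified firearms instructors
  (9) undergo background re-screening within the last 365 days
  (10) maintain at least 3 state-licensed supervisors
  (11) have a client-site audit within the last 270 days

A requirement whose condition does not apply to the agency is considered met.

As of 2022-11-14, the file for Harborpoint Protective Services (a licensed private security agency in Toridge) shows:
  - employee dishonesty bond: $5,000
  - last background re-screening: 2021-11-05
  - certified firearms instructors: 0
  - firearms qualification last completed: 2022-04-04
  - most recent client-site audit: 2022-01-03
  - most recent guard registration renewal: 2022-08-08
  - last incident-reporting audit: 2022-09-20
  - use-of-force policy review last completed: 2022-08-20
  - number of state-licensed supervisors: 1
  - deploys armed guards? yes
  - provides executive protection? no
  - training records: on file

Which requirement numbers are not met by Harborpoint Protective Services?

1. condition 'deploys armed guards' holds; employee dishonesty bond $5,000 < $15,000 → not met
2. training records present → met
3. incident-reporting audit 55 days ago vs limit 60 → met
4. use-of-force policy review 86 days ago vs limit 90 → met
5. firearms qualification 224 days ago vs limit 365 → met
6. guard registration renewal 98 days ago vs limit 90 → not met
7. condition 'provides executive protection' does not hold → requirement n/a → met
8. certified firearms instructors 0 < 3 → not met
9. background re-screening 374 days ago vs limit 365 → not met
10. state-licensed supervisors 1 < 3 → not met
11. client-site audit 315 days ago vs limit 270 → not met
Not met: 1, 6, 8, 9, 10, 11

1, 6, 8, 9, 10, 11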